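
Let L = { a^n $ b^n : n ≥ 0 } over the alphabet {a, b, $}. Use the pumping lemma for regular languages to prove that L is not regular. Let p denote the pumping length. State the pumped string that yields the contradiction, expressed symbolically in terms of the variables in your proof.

Assume L is regular. Let p be the pumping length given by the pumping lemma.
Take w = a^p $ b^p ∈ L with |w| = 2p+1 ≥ p.
The pumping lemma gives a decomposition w = xyz where |xy| ≤ p and |y| > 0.
The first p characters of w are a's, so xy (and hence y) consists only of a's. Write y = a^k, 1 ≤ k ≤ p.
Pump with i = 2: xy^2z = a^{p+k} $ b^p, which would require p+k = p. But k ≥ 1, so xy^2z ∉ L.
This is a contradiction; hence L is not regular.

a^{p+k} $ b^p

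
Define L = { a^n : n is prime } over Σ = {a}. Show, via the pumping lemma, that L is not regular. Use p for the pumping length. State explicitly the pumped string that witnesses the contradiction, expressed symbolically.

Suppose for contradiction that L is regular, and let p be the pumping length.
Let q be a prime with q ≥ p+2 (infinitely many primes exist), and take w = a^q ∈ L with |w| = q ≥ p.
By the pumping lemma, w = xyz with |xy| ≤ p and y is nonempty.
Then y = a^k for some k with 1 ≤ k ≤ p.
Since 1 ≤ k ≤ p, |xz| = q-k. Pump with i = q+1: |xy^{q+1}z| = (q-k)+(q+1)k = q+qk = q(1+k), which is composite (both factors ≥ 2). So xy^{q+1}z = a^{q(1+k)} ∉ L.
Contradiction. Therefore L is not regular.

a^{q(1+k)}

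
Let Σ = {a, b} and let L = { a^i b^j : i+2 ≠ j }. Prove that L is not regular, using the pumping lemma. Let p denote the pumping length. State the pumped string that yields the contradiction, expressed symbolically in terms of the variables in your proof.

Assume L is regular. Let p be the pumping length given by the pumping lemma.
Choose w = a^p b^{p+p!+2}. Since p ≠ (p+p!+2)-2 = p+p!, w ∈ L; and |w| ≥ p.
The pumping lemma gives a decomposition w = xyz where |xy| ≤ p and |y| ≥ 1.
Because |xy| ≤ p and w begins with p copies of a, we have y = a^k with 1 ≤ k ≤ p.
Since 1 ≤ k ≤ p, k divides p!; set t = 1 + p!/k. Then xy^t z has p + (p!/k)·k = p + p! copies of a. Now the a-count is p+p! and (b-count)-2 = (p+p!+2)-2 = p+p!, so i+2 ≠ j fails. So xy^t z = a^{p+p!} b^{p+p!+2} ∉ L.
This contradicts the pumping lemma, so L is not regular.

a^{p+p!} b^{p+p!+2}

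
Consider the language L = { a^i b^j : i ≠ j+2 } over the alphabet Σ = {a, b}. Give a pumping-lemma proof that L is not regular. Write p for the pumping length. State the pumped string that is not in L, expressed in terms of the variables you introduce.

Suppose for contradiction that L is regular, and let p be the pumping length.
Choose w = a^p b^{p+p!-2}. Since p ≠ (p+p!-2)+2 = p+p!, w ∈ L; and |w| ≥ p.
By the pumping lemma, w = xyz with |xy| ≤ p and y is nonempty.
The first p characters of w are a's, so xy (and hence y) consists only of a's. Write y = a^k, 1 ≤ k ≤ p.
Since 1 ≤ k ≤ p, k divides p!; set t = 1 + p!/k. Then xy^t z has p + (p!/k)·k = p + p! copies of a. Now the a-count is p+p! and (b-count)+2 = (p+p!-2)+2 = p+p!, so i ≠ j+2 fails. So xy^t z = a^{p+p!} b^{p+p!-2} ∉ L.
This is a contradiction; hence L is not regular.

a^{p+p!} b^{p+p!-2}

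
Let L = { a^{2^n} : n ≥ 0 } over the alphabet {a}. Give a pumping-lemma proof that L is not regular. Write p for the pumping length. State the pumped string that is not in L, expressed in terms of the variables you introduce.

a^{2^p+k}

Assume L is regular; let p be its pumping constant.
Take w = a^{2^p} ∈ L with |w| = 2^p ≥ p.
The pumping lemma gives a decomposition w = xyz where |xy| ≤ p and y is nonempty.
Then y = a^k for some k with 1 ≤ k ≤ p.
Pump with i = 2: xy^2z = a^{2^p+k}. Since 1 ≤ k ≤ p < 2^p, we have 2^p < 2^p+k < 2^{p+1}, so 2^p+k is not a power of 2. So xy^2z ∉ L.
Contradiction. Therefore L is not regular.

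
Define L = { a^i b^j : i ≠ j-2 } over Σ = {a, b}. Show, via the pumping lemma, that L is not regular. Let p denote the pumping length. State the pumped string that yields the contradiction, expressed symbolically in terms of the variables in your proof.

Assume L is regular. Let p be the pumping length given by the pumping lemma.
Choose w = a^p b^{p+p!+2}. Since p ≠ (p+p!+2)-2 = p+p!, w ∈ L; and |w| ≥ p.
The pumping lemma gives a decomposition w = xyz where |xy| ≤ p and |y| > 0.
Since the first p symbols of w are all a's and |xy| ≤ p, y lies entirely in the leading a-block: y = a^k for some k with 1 ≤ k ≤ p.
Since 1 ≤ k ≤ p, k divides p!; set t = 1 + p!/k. Then xy^t z has p + (p!/k)·k = p + p! copies of a. Now the a-count is p+p! and (b-count)-2 = (p+p!+2)-2 = p+p!, so i ≠ j-2 fails. So xy^t z = a^{p+p!} b^{p+p!+2} ∉ L.
Contradiction. Therefore L is not regular.

a^{p+p!} b^{p+p!+2}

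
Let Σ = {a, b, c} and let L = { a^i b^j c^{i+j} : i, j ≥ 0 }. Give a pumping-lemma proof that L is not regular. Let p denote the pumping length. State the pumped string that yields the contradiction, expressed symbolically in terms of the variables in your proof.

Toward a contradiction, assume L is regular with pumping length p.
Take w = a^p b^p c^{2p} ∈ L (with i=j=p, i+j=2p), |w| = 4p ≥ p.
Write w = xyz as guaranteed by the lemma, with |xy| ≤ p and |y| > 0.
Because |xy| ≤ p and w begins with p copies of a, we have y = a^k with 1 ≤ k ≤ p.
Consider xy^2z = a^{p+k} b^p c^{2p}. Now the a- and b-counts sum to 2p+k, but the c-count is 2p ≠ 2p+k. So xy^2z ∉ L.
Contradiction. Therefore L is not regular.

a^{p+k} b^p c^{2p}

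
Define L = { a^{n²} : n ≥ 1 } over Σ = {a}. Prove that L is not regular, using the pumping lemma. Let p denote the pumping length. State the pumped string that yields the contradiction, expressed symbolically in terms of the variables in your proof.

Suppose for contradiction that L is regular, and let p be the pumping length.
Take w = a^{p²} ∈ L with |w| = p² ≥ p.
Write w = xyz as guaranteed by the lemma, with |xy| ≤ p and |y| > 0.
Then y = a^k for some k with 1 ≤ k ≤ p.
Pump with i = 2: xy^2z = a^{p²+k}. Since 1 ≤ k ≤ p, p² < p²+k ≤ p²+p < (p+1)², so p²+k lies strictly between consecutive squares and is not a perfect square. So xy^2z ∉ L.
This contradicts the pumping lemma, so L is not regular.

a^{p²+k}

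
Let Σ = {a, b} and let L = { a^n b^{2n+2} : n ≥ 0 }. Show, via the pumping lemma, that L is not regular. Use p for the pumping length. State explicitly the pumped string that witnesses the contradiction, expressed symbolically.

Assume L is regular; let p be its pumping constant.
Let w = a^p b^{2p+2} ∈ L; note |w| = 3p+2 ≥ p.
By the pumping lemma, w = xyz with |xy| ≤ p and y is nonempty.
Because |xy| ≤ p and w begins with p copies of a, we have y = a^k with 1 ≤ k ≤ p.
Pump with i = 2: xy^2z = a^{p+k} b^{2p+2}. For this to lie in L we would need 2p+2 = 2(p+k)+2, which forces k = 0. But k ≥ 1, so xy^2z ∉ L.
This is a contradiction; hence L is not regular.

a^{p+k} b^{2p+2}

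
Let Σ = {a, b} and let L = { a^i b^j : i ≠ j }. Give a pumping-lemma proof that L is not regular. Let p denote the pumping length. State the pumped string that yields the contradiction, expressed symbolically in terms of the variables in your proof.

Toward a contradiction, assume L is regular with pumping length p.
Choose w = a^p b^{p+p!}. Since p ≠ p+p!, w ∈ L; and |w| ≥ p.
The pumping lemma gives a decomposition w = xyz where |xy| ≤ p and |y| > 0.
Since the first p symbols of w are all a's and |xy| ≤ p, y lies entirely in the leading a-block: y = a^k for some k with 1 ≤ k ≤ p.
Since 1 ≤ k ≤ p, k divides p!; set t = 1 + p!/k. Then xy^t z has p + (p!/k)·k = p + p! copies of a. Now the a-count equals the b-count, so i ≠ j fails. So xy^t z = a^{p+p!} b^{p+p!} ∉ L.
This contradicts the pumping lemma, so L is not regular.

a^{p+p!} b^{p+p!}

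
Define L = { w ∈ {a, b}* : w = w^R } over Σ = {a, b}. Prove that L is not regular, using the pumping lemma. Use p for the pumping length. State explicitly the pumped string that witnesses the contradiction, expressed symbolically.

Suppose for contradiction that L is regular, and let p be the pumping length.
Take w = a^p b a^p, a palindrome of length 2p+1 ≥ p.
By the pumping lemma, w = xyz with |xy| ≤ p and |y| > 0.
The first p characters of w are a's, so xy (and hence y) consists only of a's. Write y = a^k, 1 ≤ k ≤ p.
Pump with i = 2: xy^2z = a^{p+k} b a^p. Its reverse is a^p b a^{p+k}, which differs from xy^2z since k ≥ 1. So xy^2z is not a palindrome and xy^2z ∉ L.
Contradiction. Therefore L is not regular.

a^{p+k} b a^p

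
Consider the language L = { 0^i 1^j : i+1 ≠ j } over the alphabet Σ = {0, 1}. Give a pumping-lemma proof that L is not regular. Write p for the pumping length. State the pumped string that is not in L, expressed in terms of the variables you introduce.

0^{p+p!} 1^{p+p!+1}

Suppose for contradiction that L is regular, and let p be the pumping length.
Choose w = 0^p 1^{p+p!+1}. Since p ≠ (p+p!+1)-1 = p+p!, w ∈ L; and |w| ≥ p.
By the pumping lemma, w = xyz with |xy| ≤ p and |y| > 0.
Since the first p symbols of w are all 0's and |xy| ≤ p, y lies entirely in the leading 0-block: y = 0^k for some k with 1 ≤ k ≤ p.
Since 1 ≤ k ≤ p, k divides p!; set t = 1 + p!/k. Then xy^t z has p + (p!/k)·k = p + p! copies of 0. Now the 0-count is p+p! and (1-count)-1 = (p+p!+1)-1 = p+p!, so i+1 ≠ j fails. So xy^t z = 0^{p+p!} 1^{p+p!+1} ∉ L.
This is a contradiction; hence L is not regular.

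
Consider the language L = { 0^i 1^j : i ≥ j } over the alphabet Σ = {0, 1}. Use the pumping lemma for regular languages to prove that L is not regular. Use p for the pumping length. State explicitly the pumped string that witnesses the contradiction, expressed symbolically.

0^{p-k} 1^p

Assume L is regular. Let p be the pumping length given by the pumping lemma.
Choose w = 0^p 1^p ∈ L, with |w| = 2p ≥ p.
Write w = xyz as guaranteed by the lemma, with |xy| ≤ p and y is nonempty.
Because |xy| ≤ p and w begins with p copies of 0, we have y = 0^k with 1 ≤ k ≤ p.
Consider xy^0z = xz = 0^{p-k} 1^p. Since k ≥ 1, the 0-count p-k is less than p, so i ≥ j fails; thus xz ∉ L.
Contradiction. Therefore L is not regular.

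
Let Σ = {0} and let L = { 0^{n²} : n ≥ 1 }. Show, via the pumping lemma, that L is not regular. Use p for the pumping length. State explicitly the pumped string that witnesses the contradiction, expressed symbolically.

Suppose for contradiction that L is regular, and let p be the pumping length.
Take w = 0^{p²} ∈ L with |w| = p² ≥ p.
Write w = xyz as guaranteed by the lemma, with |xy| ≤ p and |y| ≥ 1.
Then y = 0^k for some k with 1 ≤ k ≤ p.
Pump with i = 2: xy^2z = 0^{p²+k}. Since 1 ≤ k ≤ p, p² < p²+k ≤ p²+p < (p+1)², so p²+k lies strictly between consecutive squares and is not a perfect square. So xy^2z ∉ L.
This contradicts the pumping lemma, so L is not regular.

0^{p²+k}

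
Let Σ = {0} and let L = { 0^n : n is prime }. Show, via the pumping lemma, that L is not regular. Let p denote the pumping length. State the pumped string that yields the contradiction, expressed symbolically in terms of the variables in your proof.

0^{q(1+k)}

Suppose for contradiction that L is regular, and let p be the pumping length.
Let q be a prime with q ≥ p+2 (infinitely many primes exist), and take w = 0^q ∈ L with |w| = q ≥ p.
Write w = xyz as guaranteed by the lemma, with |xy| ≤ p and y is nonempty.
Then y = 0^k for some k with 1 ≤ k ≤ p.
Since 1 ≤ k ≤ p, |xz| = q-k. Pump with i = q+1: |xy^{q+1}z| = (q-k)+(q+1)k = q+qk = q(1+k), which is composite (both factors ≥ 2). So xy^{q+1}z = 0^{q(1+k)} ∉ L.
This is a contradiction; hence L is not regular.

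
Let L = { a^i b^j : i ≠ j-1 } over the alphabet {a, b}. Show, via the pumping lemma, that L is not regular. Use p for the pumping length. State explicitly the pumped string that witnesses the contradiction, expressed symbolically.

Assume L is regular. Let p be the pumping length given by the pumping lemma.
Choose w = a^p b^{p+p!+1}. Since p ≠ (p+p!+1)-1 = p+p!, w ∈ L; and |w| ≥ p.
The pumping lemma gives a decomposition w = xyz where |xy| ≤ p and y is nonempty.
Because |xy| ≤ p and w begins with p copies of a, we have y = a^k with 1 ≤ k ≤ p.
Since 1 ≤ k ≤ p, k divides p!; set t = 1 + p!/k. Then xy^t z has p + (p!/k)·k = p + p! copies of a. Now the a-count is p+p! and (b-count)-1 = (p+p!+1)-1 = p+p!, so i ≠ j-1 fails. So xy^t z = a^{p+p!} b^{p+p!+1} ∉ L.
This contradicts the pumping lemma, so L is not regular.

a^{p+p!} b^{p+p!+1}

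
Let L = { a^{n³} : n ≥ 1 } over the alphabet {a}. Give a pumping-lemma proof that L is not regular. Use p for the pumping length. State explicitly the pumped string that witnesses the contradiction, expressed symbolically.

Suppose for contradiction that L is regular, and let p be the pumping length.
Take w = a^{p³} ∈ L with |w| = p³ ≥ p.
The pumping lemma gives a decomposition w = xyz where |xy| ≤ p and |y| ≥ 1.
Then y = a^k for some k with 1 ≤ k ≤ p.
Pump with i = 2: xy^2z = a^{p³+k}. Since 1 ≤ k ≤ p, p³ < p³+k ≤ p³+p < p³+3p²+3p+1 = (p+1)³, so p³+k is not a perfect cube. So xy^2z ∉ L.
This is a contradiction; hence L is not regular.

a^{p³+k}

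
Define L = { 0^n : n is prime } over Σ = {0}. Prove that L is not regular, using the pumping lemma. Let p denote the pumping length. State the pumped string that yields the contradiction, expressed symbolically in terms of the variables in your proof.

0^{q(1+k)}

Suppose for contradiction that L is regular, and let p be the pumping length.
Let q be a prime with q ≥ p+2 (infinitely many primes exist), and take w = 0^q ∈ L with |w| = q ≥ p.
Write w = xyz as guaranteed by the lemma, with |xy| ≤ p and y is nonempty.
Then y = 0^k for some k with 1 ≤ k ≤ p.
Since 1 ≤ k ≤ p, |xz| = q-k. Pump with i = q+1: |xy^{q+1}z| = (q-k)+(q+1)k = q+qk = q(1+k), which is composite (both factors ≥ 2). So xy^{q+1}z = 0^{q(1+k)} ∉ L.
Contradiction. Therefore L is not regular.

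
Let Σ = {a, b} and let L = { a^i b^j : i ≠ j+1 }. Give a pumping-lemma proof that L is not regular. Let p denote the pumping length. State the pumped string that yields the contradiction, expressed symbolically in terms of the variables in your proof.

Assume L is regular; let p be its pumping constant.
Choose w = a^p b^{p+p!-1}. Since p ≠ (p+p!-1)+1 = p+p!, w ∈ L; and |w| ≥ p.
By the pumping lemma, w = xyz with |xy| ≤ p and |y| > 0.
Since the first p symbols of w are all a's and |xy| ≤ p, y lies entirely in the leading a-block: y = a^k for some k with 1 ≤ k ≤ p.
Since 1 ≤ k ≤ p, k divides p!; set t = 1 + p!/k. Then xy^t z has p + (p!/k)·k = p + p! copies of a. Now the a-count is p+p! and (b-count)+1 = (p+p!-1)+1 = p+p!, so i ≠ j+1 fails. So xy^t z = a^{p+p!} b^{p+p!-1} ∉ L.
This is a contradiction; hence L is not regular.

a^{p+p!} b^{p+p!-1}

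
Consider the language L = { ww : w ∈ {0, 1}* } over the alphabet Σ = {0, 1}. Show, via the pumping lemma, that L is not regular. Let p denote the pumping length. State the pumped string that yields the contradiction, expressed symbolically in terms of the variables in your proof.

Toward a contradiction, assume L is regular with pumping length p.
Take w = 0^p 1^p 0^p 1^p = uu where u = 0^p1^p; then w ∈ L and |w| = 4p ≥ p.
By the pumping lemma, w = xyz with |xy| ≤ p and |y| ≥ 1.
Since the first p symbols of w are all 0's and |xy| ≤ p, y lies entirely in the leading 0-block: y = 0^k for some k with 1 ≤ k ≤ p.
Pump with i = 2: xy^2z = 0^{p+k} 1^p 0^p 1^p, of length 4p+k. Suppose this equals vv. The string starts with 0 and ends with 1, so v does too; thus the boundary between the two copies of v is a 1→0 transition. There is exactly one such transition, at position 2p+k, so |v| = 2p+k and |vv| = 4p+2k ≠ 4p+k since k ≥ 1. So xy^2z ∉ L.
Contradiction. Therefore L is not regular.

0^{p+k} 1^p 0^p 1^p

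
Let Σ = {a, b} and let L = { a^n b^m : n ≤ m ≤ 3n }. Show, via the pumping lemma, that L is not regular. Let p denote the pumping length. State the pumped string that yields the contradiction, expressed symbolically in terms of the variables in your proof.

a^{p+k} b^p

Assume L is regular. Let p be the pumping length given by the pumping lemma.
Take w = a^p b^p ∈ L (since p ≤ p ≤ 3p), with |w| = 2p ≥ p.
The pumping lemma gives a decomposition w = xyz where |xy| ≤ p and |y| > 0.
Since the first p symbols of w are all a's and |xy| ≤ p, y lies entirely in the leading a-block: y = a^k for some k with 1 ≤ k ≤ p.
Pump with i = 2: xy^2z = a^{p+k} b^p. Now n = p+k > p = m, so the condition n ≤ m fails. Thus xy^2z ∉ L.
Contradiction. Therefore L is not regular.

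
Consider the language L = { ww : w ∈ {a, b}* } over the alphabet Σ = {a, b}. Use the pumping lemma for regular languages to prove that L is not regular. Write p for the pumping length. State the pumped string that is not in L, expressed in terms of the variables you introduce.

a^{p+k} b^p a^p b^p

Suppose for contradiction that L is regular, and let p be the pumping length.
Take w = a^p b^p a^p b^p = uu where u = a^pb^p; then w ∈ L and |w| = 4p ≥ p.
The pumping lemma gives a decomposition w = xyz where |xy| ≤ p and |y| > 0.
Because |xy| ≤ p and w begins with p copies of a, we have y = a^k with 1 ≤ k ≤ p.
Pump with i = 2: xy^2z = a^{p+k} b^p a^p b^p, of length 4p+k. Suppose this equals vv. The string starts with a and ends with b, so v does too; thus the boundary between the two copies of v is a b→a transition. There is exactly one such transition, at position 2p+k, so |v| = 2p+k and |vv| = 4p+2k ≠ 4p+k since k ≥ 1. So xy^2z ∉ L.
Contradiction. Therefore L is not regular.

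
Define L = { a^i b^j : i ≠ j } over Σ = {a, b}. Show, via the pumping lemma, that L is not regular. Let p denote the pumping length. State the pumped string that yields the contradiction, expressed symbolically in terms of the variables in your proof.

a^{p+p!} b^{p+p!}

Suppose for contradiction that L is regular, and let p be the pumping length.
Choose w = a^p b^{p+p!}. Since p ≠ p+p!, w ∈ L; and |w| ≥ p.
The pumping lemma gives a decomposition w = xyz where |xy| ≤ p and y is nonempty.
Since the first p symbols of w are all a's and |xy| ≤ p, y lies entirely in the leading a-block: y = a^k for some k with 1 ≤ k ≤ p.
Since 1 ≤ k ≤ p, k divides p!; set t = 1 + p!/k. Then xy^t z has p + (p!/k)·k = p + p! copies of a. Now the a-count equals the b-count, so i ≠ j fails. So xy^t z = a^{p+p!} b^{p+p!} ∉ L.
Contradiction. Therefore L is not regular.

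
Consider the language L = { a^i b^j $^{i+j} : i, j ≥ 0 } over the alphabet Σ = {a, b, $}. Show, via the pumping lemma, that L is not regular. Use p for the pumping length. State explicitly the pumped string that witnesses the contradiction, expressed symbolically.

Toward a contradiction, assume L is regular with pumping length p.
Take w = a^p b^p $^{2p} ∈ L (with i=j=p, i+j=2p), |w| = 4p ≥ p.
By the pumping lemma, w = xyz with |xy| ≤ p and |y| ≥ 1.
Because |xy| ≤ p and w begins with p copies of a, we have y = a^k with 1 ≤ k ≤ p.
Consider xy^2z = a^{p+k} b^p $^{2p}. Now the a- and b-counts sum to 2p+k, but the $-count is 2p ≠ 2p+k. So xy^2z ∉ L.
This contradicts the pumping lemma, so L is not regular.

a^{p+k} b^p $^{2p}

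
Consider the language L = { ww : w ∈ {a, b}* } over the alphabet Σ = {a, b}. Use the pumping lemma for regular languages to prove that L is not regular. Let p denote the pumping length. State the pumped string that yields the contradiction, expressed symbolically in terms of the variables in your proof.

a^{p+k} b^p a^p b^p

Toward a contradiction, assume L is regular with pumping length p.
Take w = a^p b^p a^p b^p = uu where u = a^pb^p; then w ∈ L and |w| = 4p ≥ p.
Write w = xyz as guaranteed by the lemma, with |xy| ≤ p and |y| > 0.
Since the first p symbols of w are all a's and |xy| ≤ p, y lies entirely in the leading a-block: y = a^k for some k with 1 ≤ k ≤ p.
Pump with i = 2: xy^2z = a^{p+k} b^p a^p b^p, of length 4p+k. Suppose this equals vv. The string starts with a and ends with b, so v does too; thus the boundary between the two copies of v is a b→a transition. There is exactly one such transition, at position 2p+k, so |v| = 2p+k and |vv| = 4p+2k ≠ 4p+k since k ≥ 1. So xy^2z ∉ L.
Contradiction. Therefore L is not regular.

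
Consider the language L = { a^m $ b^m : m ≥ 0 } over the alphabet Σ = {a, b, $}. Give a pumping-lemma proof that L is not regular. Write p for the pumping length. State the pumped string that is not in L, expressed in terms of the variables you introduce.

a^{p+k} $ b^p

Suppose for contradiction that L is regular, and let p be the pumping length.
Take w = a^p $ b^p ∈ L with |w| = 2p+1 ≥ p.
The pumping lemma gives a decomposition w = xyz where |xy| ≤ p and y is nonempty.
Because |xy| ≤ p and w begins with p copies of a, we have y = a^k with 1 ≤ k ≤ p.
Pump with i = 2: xy^2z = a^{p+k} $ b^p, which would require p+k = p. But k ≥ 1, so xy^2z ∉ L.
This is a contradiction; hence L is not regular.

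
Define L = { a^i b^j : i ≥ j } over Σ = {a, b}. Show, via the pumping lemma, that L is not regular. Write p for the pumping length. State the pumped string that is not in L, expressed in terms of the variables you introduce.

Assume L is regular. Let p be the pumping length given by the pumping lemma.
Choose w = a^p b^p ∈ L, with |w| = 2p ≥ p.
Write w = xyz as guaranteed by the lemma, with |xy| ≤ p and y is nonempty.
The first p characters of w are a's, so xy (and hence y) consists only of a's. Write y = a^k, 1 ≤ k ≤ p.
Consider xy^0z = xz = a^{p-k} b^p. Since k ≥ 1, the a-count p-k is less than p, so i ≥ j fails; thus xz ∉ L.
This is a contradiction; hence L is not regular.

a^{p-k} b^p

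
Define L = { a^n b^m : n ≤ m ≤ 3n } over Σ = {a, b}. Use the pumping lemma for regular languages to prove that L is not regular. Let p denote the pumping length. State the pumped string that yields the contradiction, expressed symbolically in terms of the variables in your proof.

Suppose for contradiction that L is regular, and let p be the pumping length.
Take w = a^p b^p ∈ L (since p ≤ p ≤ 3p), with |w| = 2p ≥ p.
The pumping lemma gives a decomposition w = xyz where |xy| ≤ p and |y| > 0.
The first p characters of w are a's, so xy (and hence y) consists only of a's. Write y = a^k, 1 ≤ k ≤ p.
Pump with i = 2: xy^2z = a^{p+k} b^p. Now n = p+k > p = m, so the condition n ≤ m fails. Thus xy^2z ∉ L.
This is a contradiction; hence L is not regular.

a^{p+k} b^p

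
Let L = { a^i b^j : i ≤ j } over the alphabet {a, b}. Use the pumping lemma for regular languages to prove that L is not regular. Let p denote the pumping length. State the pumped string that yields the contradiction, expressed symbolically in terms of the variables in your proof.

a^{p+k} b^p

Toward a contradiction, assume L is regular with pumping length p.
Choose w = a^p b^p ∈ L, with |w| = 2p ≥ p.
By the pumping lemma, w = xyz with |xy| ≤ p and y is nonempty.
Because |xy| ≤ p and w begins with p copies of a, we have y = a^k with 1 ≤ k ≤ p.
Consider xy^2z = a^{p+k} b^p. Since k ≥ 1, the a-count p+k exceeds the b-count p, so i ≤ j fails; thus xy^2z ∉ L.
This is a contradiction; hence L is not regular.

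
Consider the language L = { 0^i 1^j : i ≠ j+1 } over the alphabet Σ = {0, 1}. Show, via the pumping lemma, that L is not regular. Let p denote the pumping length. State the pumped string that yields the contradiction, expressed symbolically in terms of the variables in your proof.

0^{p+p!} 1^{p+p!-1}

Suppose for contradiction that L is regular, and let p be the pumping length.
Choose w = 0^p 1^{p+p!-1}. Since p ≠ (p+p!-1)+1 = p+p!, w ∈ L; and |w| ≥ p.
By the pumping lemma, w = xyz with |xy| ≤ p and |y| > 0.
Because |xy| ≤ p and w begins with p copies of 0, we have y = 0^k with 1 ≤ k ≤ p.
Since 1 ≤ k ≤ p, k divides p!; set t = 1 + p!/k. Then xy^t z has p + (p!/k)·k = p + p! copies of 0. Now the 0-count is p+p! and (1-count)+1 = (p+p!-1)+1 = p+p!, so i ≠ j+1 fails. So xy^t z = 0^{p+p!} 1^{p+p!-1} ∉ L.
This is a contradiction; hence L is not regular.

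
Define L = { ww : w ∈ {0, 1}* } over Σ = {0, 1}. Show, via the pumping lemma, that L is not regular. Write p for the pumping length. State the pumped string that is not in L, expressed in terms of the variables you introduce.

0^{p+k} 1^p 0^p 1^p

Assume L is regular. Let p be the pumping length given by the pumping lemma.
Take w = 0^p 1^p 0^p 1^p = uu where u = 0^p1^p; then w ∈ L and |w| = 4p ≥ p.
By the pumping lemma, w = xyz with |xy| ≤ p and |y| ≥ 1.
Since the first p symbols of w are all 0's and |xy| ≤ p, y lies entirely in the leading 0-block: y = 0^k for some k with 1 ≤ k ≤ p.
Pump with i = 2: xy^2z = 0^{p+k} 1^p 0^p 1^p, of length 4p+k. Suppose this equals vv. The string starts with 0 and ends with 1, so v does too; thus the boundary between the two copies of v is a 1→0 transition. There is exactly one such transition, at position 2p+k, so |v| = 2p+k and |vv| = 4p+2k ≠ 4p+k since k ≥ 1. So xy^2z ∉ L.
This is a contradiction; hence L is not regular.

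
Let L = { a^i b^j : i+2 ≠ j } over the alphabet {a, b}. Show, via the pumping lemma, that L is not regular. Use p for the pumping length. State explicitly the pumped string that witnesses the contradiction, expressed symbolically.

a^{p+p!} b^{p+p!+2}

Suppose for contradiction that L is regular, and let p be the pumping length.
Choose w = a^p b^{p+p!+2}. Since p ≠ (p+p!+2)-2 = p+p!, w ∈ L; and |w| ≥ p.
Write w = xyz as guaranteed by the lemma, with |xy| ≤ p and y is nonempty.
Since the first p symbols of w are all a's and |xy| ≤ p, y lies entirely in the leading a-block: y = a^k for some k with 1 ≤ k ≤ p.
Since 1 ≤ k ≤ p, k divides p!; set t = 1 + p!/k. Then xy^t z has p + (p!/k)·k = p + p! copies of a. Now the a-count is p+p! and (b-count)-2 = (p+p!+2)-2 = p+p!, so i+2 ≠ j fails. So xy^t z = a^{p+p!} b^{p+p!+2} ∉ L.
Contradiction. Therefore L is not regular.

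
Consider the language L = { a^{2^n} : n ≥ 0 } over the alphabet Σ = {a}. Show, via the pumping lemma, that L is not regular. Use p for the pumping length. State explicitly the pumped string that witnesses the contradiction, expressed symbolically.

a^{2^p+k}

Toward a contradiction, assume L is regular with pumping length p.
Take w = a^{2^p} ∈ L with |w| = 2^p ≥ p.
Write w = xyz as guaranteed by the lemma, with |xy| ≤ p and |y| > 0.
Then y = a^k for some k with 1 ≤ k ≤ p.
Pump with i = 2: xy^2z = a^{2^p+k}. Since 1 ≤ k ≤ p < 2^p, we have 2^p < 2^p+k < 2^{p+1}, so 2^p+k is not a power of 2. So xy^2z ∉ L.
This contradicts the pumping lemma, so L is not regular.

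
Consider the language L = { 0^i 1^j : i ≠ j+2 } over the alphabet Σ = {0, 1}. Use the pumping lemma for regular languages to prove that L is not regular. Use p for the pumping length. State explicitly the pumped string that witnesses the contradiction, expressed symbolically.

0^{p+p!} 1^{p+p!-2}

Assume L is regular. Let p be the pumping length given by the pumping lemma.
Choose w = 0^p 1^{p+p!-2}. Since p ≠ (p+p!-2)+2 = p+p!, w ∈ L; and |w| ≥ p.
The pumping lemma gives a decomposition w = xyz where |xy| ≤ p and |y| ≥ 1.
The first p characters of w are 0's, so xy (and hence y) consists only of 0's. Write y = 0^k, 1 ≤ k ≤ p.
Since 1 ≤ k ≤ p, k divides p!; set t = 1 + p!/k. Then xy^t z has p + (p!/k)·k = p + p! copies of 0. Now the 0-count is p+p! and (1-count)+2 = (p+p!-2)+2 = p+p!, so i ≠ j+2 fails. So xy^t z = 0^{p+p!} 1^{p+p!-2} ∉ L.
Contradiction. Therefore L is not regular.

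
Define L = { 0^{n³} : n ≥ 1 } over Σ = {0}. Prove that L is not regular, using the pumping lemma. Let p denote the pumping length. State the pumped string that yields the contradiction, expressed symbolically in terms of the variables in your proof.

0^{p³+k}

Assume L is regular; let p be its pumping constant.
Take w = 0^{p³} ∈ L with |w| = p³ ≥ p.
The pumping lemma gives a decomposition w = xyz where |xy| ≤ p and |y| > 0.
Then y = 0^k for some k with 1 ≤ k ≤ p.
Pump with i = 2: xy^2z = 0^{p³+k}. Since 1 ≤ k ≤ p, p³ < p³+k ≤ p³+p < p³+3p²+3p+1 = (p+1)³, so p³+k is not a perfect cube. So xy^2z ∉ L.
This contradicts the pumping lemma, so L is not regular.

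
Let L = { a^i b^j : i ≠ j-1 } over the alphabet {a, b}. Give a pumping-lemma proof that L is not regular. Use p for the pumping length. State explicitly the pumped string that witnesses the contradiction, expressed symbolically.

Assume L is regular. Let p be the pumping length given by the pumping lemma.
Choose w = a^p b^{p+p!+1}. Since p ≠ (p+p!+1)-1 = p+p!, w ∈ L; and |w| ≥ p.
The pumping lemma gives a decomposition w = xyz where |xy| ≤ p and |y| > 0.
The first p characters of w are a's, so xy (and hence y) consists only of a's. Write y = a^k, 1 ≤ k ≤ p.
Since 1 ≤ k ≤ p, k divides p!; set t = 1 + p!/k. Then xy^t z has p + (p!/k)·k = p + p! copies of a. Now the a-count is p+p! and (b-count)-1 = (p+p!+1)-1 = p+p!, so i ≠ j-1 fails. So xy^t z = a^{p+p!} b^{p+p!+1} ∉ L.
Contradiction. Therefore L is not regular.

a^{p+p!} b^{p+p!+1}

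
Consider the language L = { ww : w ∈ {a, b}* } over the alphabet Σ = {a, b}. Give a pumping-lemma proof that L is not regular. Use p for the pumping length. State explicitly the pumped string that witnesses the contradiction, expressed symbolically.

Assume L is regular; let p be its pumping constant.
Take w = a^p b^p a^p b^p = uu where u = a^pb^p; then w ∈ L and |w| = 4p ≥ p.
Write w = xyz as guaranteed by the lemma, with |xy| ≤ p and |y| ≥ 1.
Since the first p symbols of w are all a's and |xy| ≤ p, y lies entirely in the leading a-block: y = a^k for some k with 1 ≤ k ≤ p.
Pump with i = 2: xy^2z = a^{p+k} b^p a^p b^p, of length 4p+k. Suppose this equals vv. The string starts with a and ends with b, so v does too; thus the boundary between the two copies of v is a b→a transition. There is exactly one such transition, at position 2p+k, so |v| = 2p+k and |vv| = 4p+2k ≠ 4p+k since k ≥ 1. So xy^2z ∉ L.
This is a contradiction; hence L is not regular.

a^{p+k} b^p a^p b^p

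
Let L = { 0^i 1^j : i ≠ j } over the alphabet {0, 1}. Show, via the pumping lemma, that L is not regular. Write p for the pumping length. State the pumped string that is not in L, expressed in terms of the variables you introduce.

Assume L is regular; let p be its pumping constant.
Choose w = 0^p 1^{p+p!}. Since p ≠ p+p!, w ∈ L; and |w| ≥ p.
Write w = xyz as guaranteed by the lemma, with |xy| ≤ p and y is nonempty.
Because |xy| ≤ p and w begins with p copies of 0, we have y = 0^k with 1 ≤ k ≤ p.
Since 1 ≤ k ≤ p, k divides p!; set t = 1 + p!/k. Then xy^t z has p + (p!/k)·k = p + p! copies of 0. Now the 0-count equals the 1-count, so i ≠ j fails. So xy^t z = 0^{p+p!} 1^{p+p!} ∉ L.
Contradiction. Therefore L is not regular.

0^{p+p!} 1^{p+p!}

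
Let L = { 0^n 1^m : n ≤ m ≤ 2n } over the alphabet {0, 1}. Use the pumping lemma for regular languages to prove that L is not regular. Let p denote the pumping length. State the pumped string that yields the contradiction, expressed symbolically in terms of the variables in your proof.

0^{p+k} 1^p

Assume L is regular. Let p be the pumping length given by the pumping lemma.
Take w = 0^p 1^p ∈ L (since p ≤ p ≤ 2p), with |w| = 2p ≥ p.
The pumping lemma gives a decomposition w = xyz where |xy| ≤ p and |y| ≥ 1.
Since the first p symbols of w are all 0's and |xy| ≤ p, y lies entirely in the leading 0-block: y = 0^k for some k with 1 ≤ k ≤ p.
Pump with i = 2: xy^2z = 0^{p+k} 1^p. Now n = p+k > p = m, so the condition n ≤ m fails. Thus xy^2z ∉ L.
This is a contradiction; hence L is not regular.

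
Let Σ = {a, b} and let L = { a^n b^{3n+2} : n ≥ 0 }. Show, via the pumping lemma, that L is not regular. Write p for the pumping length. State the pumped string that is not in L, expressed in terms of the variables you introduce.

a^{p+k} b^{3p+2}

Assume L is regular; let p be its pumping constant.
Choose w = a^p b^{3p+2}, which is in L with |w| = 4p+2 ≥ p.
By the pumping lemma, w = xyz with |xy| ≤ p and |y| > 0.
The first p characters of w are a's, so xy (and hence y) consists only of a's. Write y = a^k, 1 ≤ k ≤ p.
Pump with i = 2: xy^2z = a^{p+k} b^{3p+2}. For this to lie in L we would need 3p+2 = 3(p+k)+2, which forces k = 0. But k ≥ 1, so xy^2z ∉ L.
Contradiction. Therefore L is not regular.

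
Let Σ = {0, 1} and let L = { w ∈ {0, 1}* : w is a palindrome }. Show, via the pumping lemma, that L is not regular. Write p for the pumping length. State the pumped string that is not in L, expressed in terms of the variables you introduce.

0^{p+k} 1 0^p

Suppose for contradiction that L is regular, and let p be the pumping length.
Take w = 0^p 1 0^p, a palindrome of length 2p+1 ≥ p.
By the pumping lemma, w = xyz with |xy| ≤ p and y is nonempty.
Since the first p symbols of w are all 0's and |xy| ≤ p, y lies entirely in the leading 0-block: y = 0^k for some k with 1 ≤ k ≤ p.
Pump with i = 2: xy^2z = 0^{p+k} 1 0^p. Its reverse is 0^p 1 0^{p+k}, which differs from xy^2z since k ≥ 1. So xy^2z is not a palindrome and xy^2z ∉ L.
Contradiction. Therefore L is not regular.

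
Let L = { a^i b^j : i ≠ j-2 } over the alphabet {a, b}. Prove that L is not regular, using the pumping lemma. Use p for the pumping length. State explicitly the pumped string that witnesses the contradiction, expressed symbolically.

Assume L is regular; let p be its pumping constant.
Choose w = a^p b^{p+p!+2}. Since p ≠ (p+p!+2)-2 = p+p!, w ∈ L; and |w| ≥ p.
By the pumping lemma, w = xyz with |xy| ≤ p and |y| > 0.
Since the first p symbols of w are all a's and |xy| ≤ p, y lies entirely in the leading a-block: y = a^k for some k with 1 ≤ k ≤ p.
Since 1 ≤ k ≤ p, k divides p!; set t = 1 + p!/k. Then xy^t z has p + (p!/k)·k = p + p! copies of a. Now the a-count is p+p! and (b-count)-2 = (p+p!+2)-2 = p+p!, so i ≠ j-2 fails. So xy^t z = a^{p+p!} b^{p+p!+2} ∉ L.
This contradicts the pumping lemma, so L is not regular.

a^{p+p!} b^{p+p!+2}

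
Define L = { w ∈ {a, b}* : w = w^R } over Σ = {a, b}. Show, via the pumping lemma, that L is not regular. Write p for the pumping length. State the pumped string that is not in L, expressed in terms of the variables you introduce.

Suppose for contradiction that L is regular, and let p be the pumping length.
Take w = a^p b a^p, a palindrome of length 2p+1 ≥ p.
Write w = xyz as guaranteed by the lemma, with |xy| ≤ p and y is nonempty.
Since the first p symbols of w are all a's and |xy| ≤ p, y lies entirely in the leading a-block: y = a^k for some k with 1 ≤ k ≤ p.
Pump with i = 2: xy^2z = a^{p+k} b a^p. Its reverse is a^p b a^{p+k}, which differs from xy^2z since k ≥ 1. So xy^2z is not a palindrome and xy^2z ∉ L.
This is a contradiction; hence L is not regular.

a^{p+k} b a^p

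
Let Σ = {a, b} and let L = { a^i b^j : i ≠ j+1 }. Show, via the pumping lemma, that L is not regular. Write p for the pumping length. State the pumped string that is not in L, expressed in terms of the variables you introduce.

Assume L is regular. Let p be the pumping length given by the pumping lemma.
Choose w = a^p b^{p+p!-1}. Since p ≠ (p+p!-1)+1 = p+p!, w ∈ L; and |w| ≥ p.
By the pumping lemma, w = xyz with |xy| ≤ p and y is nonempty.
Since the first p symbols of w are all a's and |xy| ≤ p, y lies entirely in the leading a-block: y = a^k for some k with 1 ≤ k ≤ p.
Since 1 ≤ k ≤ p, k divides p!; set t = 1 + p!/k. Then xy^t z has p + (p!/k)·k = p + p! copies of a. Now the a-count is p+p! and (b-count)+1 = (p+p!-1)+1 = p+p!, so i ≠ j+1 fails. So xy^t z = a^{p+p!} b^{p+p!-1} ∉ L.
This contradicts the pumping lemma, so L is not regular.

a^{p+p!} b^{p+p!-1}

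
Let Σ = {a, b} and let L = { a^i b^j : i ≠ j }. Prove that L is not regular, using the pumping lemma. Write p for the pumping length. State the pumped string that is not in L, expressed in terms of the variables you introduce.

a^{p+p!} b^{p+p!}

Assume L is regular; let p be its pumping constant.
Choose w = a^p b^{p+p!}. Since p ≠ p+p!, w ∈ L; and |w| ≥ p.
Write w = xyz as guaranteed by the lemma, with |xy| ≤ p and y is nonempty.
Because |xy| ≤ p and w begins with p copies of a, we have y = a^k with 1 ≤ k ≤ p.
Since 1 ≤ k ≤ p, k divides p!; set t = 1 + p!/k. Then xy^t z has p + (p!/k)·k = p + p! copies of a. Now the a-count equals the b-count, so i ≠ j fails. So xy^t z = a^{p+p!} b^{p+p!} ∉ L.
This is a contradiction; hence L is not regular.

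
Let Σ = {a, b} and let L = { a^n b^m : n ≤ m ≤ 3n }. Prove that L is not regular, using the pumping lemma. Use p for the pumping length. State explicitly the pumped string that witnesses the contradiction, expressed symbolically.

a^{p+k} b^p

Toward a contradiction, assume L is regular with pumping length p.
Take w = a^p b^p ∈ L (since p ≤ p ≤ 3p), with |w| = 2p ≥ p.
By the pumping lemma, w = xyz with |xy| ≤ p and |y| ≥ 1.
Since the first p symbols of w are all a's and |xy| ≤ p, y lies entirely in the leading a-block: y = a^k for some k with 1 ≤ k ≤ p.
Pump with i = 2: xy^2z = a^{p+k} b^p. Now n = p+k > p = m, so the condition n ≤ m fails. Thus xy^2z ∉ L.
This contradicts the pumping lemma, so L is not regular.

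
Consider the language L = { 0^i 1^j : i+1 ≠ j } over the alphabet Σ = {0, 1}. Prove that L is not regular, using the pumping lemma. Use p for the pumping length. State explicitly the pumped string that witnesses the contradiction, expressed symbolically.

0^{p+p!} 1^{p+p!+1}

Toward a contradiction, assume L is regular with pumping length p.
Choose w = 0^p 1^{p+p!+1}. Since p ≠ (p+p!+1)-1 = p+p!, w ∈ L; and |w| ≥ p.
By the pumping lemma, w = xyz with |xy| ≤ p and y is nonempty.
Because |xy| ≤ p and w begins with p copies of 0, we have y = 0^k with 1 ≤ k ≤ p.
Since 1 ≤ k ≤ p, k divides p!; set t = 1 + p!/k. Then xy^t z has p + (p!/k)·k = p + p! copies of 0. Now the 0-count is p+p! and (1-count)-1 = (p+p!+1)-1 = p+p!, so i+1 ≠ j fails. So xy^t z = 0^{p+p!} 1^{p+p!+1} ∉ L.
This is a contradiction; hence L is not regular.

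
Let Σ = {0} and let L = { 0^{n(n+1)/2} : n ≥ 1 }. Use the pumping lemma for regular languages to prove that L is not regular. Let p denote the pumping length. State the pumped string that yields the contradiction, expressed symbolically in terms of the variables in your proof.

0^{p(p+1)/2+k}

Assume L is regular. Let p be the pumping length given by the pumping lemma.
Take w = 0^{p(p+1)/2} ∈ L with |w| = p(p+1)/2 ≥ p.
The pumping lemma gives a decomposition w = xyz where |xy| ≤ p and |y| ≥ 1.
Then y = 0^k for some k with 1 ≤ k ≤ p.
Pump with i = 2: xy^2z = 0^{p(p+1)/2+k}. Since 1 ≤ k ≤ p, p(p+1)/2 < p(p+1)/2+k ≤ p(p+1)/2+p < (p+1)(p+2)/2, so p(p+1)/2+k is strictly between consecutive triangular numbers. So xy^2z ∉ L.
This contradicts the pumping lemma, so L is not regular.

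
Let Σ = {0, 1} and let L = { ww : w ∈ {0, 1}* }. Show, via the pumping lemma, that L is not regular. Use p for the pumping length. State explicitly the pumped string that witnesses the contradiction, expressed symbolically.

Assume L is regular. Let p be the pumping length given by the pumping lemma.
Take w = 0^p 1^p 0^p 1^p = uu where u = 0^p1^p; then w ∈ L and |w| = 4p ≥ p.
The pumping lemma gives a decomposition w = xyz where |xy| ≤ p and |y| ≥ 1.
Since the first p symbols of w are all 0's and |xy| ≤ p, y lies entirely in the leading 0-block: y = 0^k for some k with 1 ≤ k ≤ p.
Pump with i = 2: xy^2z = 0^{p+k} 1^p 0^p 1^p, of length 4p+k. Suppose this equals vv. The string starts with 0 and ends with 1, so v does too; thus the boundary between the two copies of v is a 1→0 transition. There is exactly one such transition, at position 2p+k, so |v| = 2p+k and |vv| = 4p+2k ≠ 4p+k since k ≥ 1. So xy^2z ∉ L.
Contradiction. Therefore L is not regular.

0^{p+k} 1^p 0^p 1^p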